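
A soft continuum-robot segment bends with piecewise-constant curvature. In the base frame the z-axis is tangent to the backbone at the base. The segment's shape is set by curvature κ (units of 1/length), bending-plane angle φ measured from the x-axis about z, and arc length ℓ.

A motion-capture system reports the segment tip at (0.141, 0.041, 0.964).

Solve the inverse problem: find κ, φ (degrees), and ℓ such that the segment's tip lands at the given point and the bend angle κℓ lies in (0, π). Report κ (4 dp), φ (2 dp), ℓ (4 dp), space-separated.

0.3089 16.21 0.9788

ρ = √(x²+y²) = √(0.141² + 0.041²) = 0.14684
φ = atan2(y, x) mod 360° = atan2(0.041, 0.141) = 16.2134°
|p|² = ρ² + z² = 0.14684² + 0.964² = 0.95086
κ = 2ρ / |p|² = 2×0.14684 / 0.95086 = 0.30886
θ = 2·atan2(ρ, z) = 2·atan2(0.14684, 0.964) = 0.30232 rad
ℓ = θ/κ = 0.30232/0.30886 = 0.97884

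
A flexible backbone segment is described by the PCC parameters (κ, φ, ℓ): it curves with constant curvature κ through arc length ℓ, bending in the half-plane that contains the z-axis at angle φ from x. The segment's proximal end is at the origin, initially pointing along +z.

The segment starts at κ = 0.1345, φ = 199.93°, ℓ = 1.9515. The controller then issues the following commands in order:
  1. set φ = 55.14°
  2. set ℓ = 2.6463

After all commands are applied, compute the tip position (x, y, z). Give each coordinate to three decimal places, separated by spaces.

0.266 0.382 2.591

initial: κ=0.1345, φ=199.93°, ℓ=1.9515
cmd 1: set φ=55.14° → (κ,φ,ℓ)=(0.1345,55.14°,1.9515) → tip=(0.1455,0.2089,1.9292)
cmd 2: set ℓ=2.6463 → (κ,φ,ℓ)=(0.1345,55.14°,2.6463) → tip=(0.2663,0.3824,2.5908)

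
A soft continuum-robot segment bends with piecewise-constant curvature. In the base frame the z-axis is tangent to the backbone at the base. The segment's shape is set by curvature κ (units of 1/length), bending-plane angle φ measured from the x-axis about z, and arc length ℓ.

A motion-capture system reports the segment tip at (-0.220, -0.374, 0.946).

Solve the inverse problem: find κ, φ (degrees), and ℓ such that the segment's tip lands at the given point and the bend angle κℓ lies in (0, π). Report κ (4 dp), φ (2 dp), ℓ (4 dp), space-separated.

0.8012 239.53 1.0736

ρ = √(x²+y²) = √(-0.220² + -0.374²) = 0.43391
φ = atan2(y, x) mod 360° = atan2(-0.374, -0.220) = 239.5345°
|p|² = ρ² + z² = 0.43391² + 0.946² = 1.08319
κ = 2ρ / |p|² = 2×0.43391 / 1.08319 = 0.80117
θ = 2·atan2(ρ, z) = 2·atan2(0.43391, 0.946) = 0.86009 rad
ℓ = θ/κ = 0.86009/0.80117 = 1.07355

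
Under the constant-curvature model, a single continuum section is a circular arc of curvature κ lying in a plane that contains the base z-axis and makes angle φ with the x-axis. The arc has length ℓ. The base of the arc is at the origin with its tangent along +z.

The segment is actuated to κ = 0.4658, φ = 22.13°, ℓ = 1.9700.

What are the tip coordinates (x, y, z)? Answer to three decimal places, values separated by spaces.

θ = κ·ℓ = 0.4658 × 1.9700 = 0.91763 rad
ρ = (1 − cos θ)/κ = (1 − 0.60771)/0.4658 = 0.84219
z = sin θ / κ = 0.79416/0.4658 = 1.70494
x = ρ cos φ = 0.84219 × cos(22.13°) = 0.78015
y = ρ sin φ = 0.84219 × sin(22.13°) = 0.31726

0.780 0.317 1.705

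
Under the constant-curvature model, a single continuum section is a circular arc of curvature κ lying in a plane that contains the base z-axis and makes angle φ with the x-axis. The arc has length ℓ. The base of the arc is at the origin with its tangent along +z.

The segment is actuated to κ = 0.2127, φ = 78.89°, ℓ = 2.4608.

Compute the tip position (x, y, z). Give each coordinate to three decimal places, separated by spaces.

0.121 0.618 2.350

θ = κ·ℓ = 0.2127 × 2.4608 = 0.52341 rad
ρ = (1 − cos θ)/κ = (1 − 0.86612)/0.2127 = 0.62944
z = sin θ / κ = 0.49984/0.2127 = 2.34997
x = ρ cos φ = 0.62944 × cos(78.89°) = 0.12129
y = ρ sin φ = 0.62944 × sin(78.89°) = 0.61764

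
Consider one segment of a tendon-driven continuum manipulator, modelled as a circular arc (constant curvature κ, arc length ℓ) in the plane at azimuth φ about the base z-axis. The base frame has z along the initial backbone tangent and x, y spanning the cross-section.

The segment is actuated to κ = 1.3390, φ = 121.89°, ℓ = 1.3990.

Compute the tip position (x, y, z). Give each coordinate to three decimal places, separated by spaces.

-0.512 0.823 0.713

θ = κ·ℓ = 1.3390 × 1.3990 = 1.87326 rad
ρ = (1 − cos θ)/κ = (1 − -0.29787)/1.3390 = 0.96929
z = sin θ / κ = 0.95461/1.3390 = 0.71292
x = ρ cos φ = 0.96929 × cos(121.89°) = -0.51206
y = ρ sin φ = 0.96929 × sin(121.89°) = 0.82299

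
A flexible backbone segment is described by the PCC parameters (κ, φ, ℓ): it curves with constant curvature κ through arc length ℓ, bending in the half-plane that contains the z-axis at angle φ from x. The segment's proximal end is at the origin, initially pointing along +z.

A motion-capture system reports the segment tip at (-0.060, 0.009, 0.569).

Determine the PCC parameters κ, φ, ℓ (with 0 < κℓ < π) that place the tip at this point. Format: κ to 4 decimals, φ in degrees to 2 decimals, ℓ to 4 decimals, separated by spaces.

0.3706 171.47 0.5733

ρ = √(x²+y²) = √(-0.060² + 0.009²) = 0.06067
φ = atan2(y, x) mod 360° = atan2(0.009, -0.060) = 171.4692°
|p|² = ρ² + z² = 0.06067² + 0.569² = 0.32744
κ = 2ρ / |p|² = 2×0.06067 / 0.32744 = 0.37058
θ = 2·atan2(ρ, z) = 2·atan2(0.06067, 0.569) = 0.21245 rad
ℓ = θ/κ = 0.21245/0.37058 = 0.57330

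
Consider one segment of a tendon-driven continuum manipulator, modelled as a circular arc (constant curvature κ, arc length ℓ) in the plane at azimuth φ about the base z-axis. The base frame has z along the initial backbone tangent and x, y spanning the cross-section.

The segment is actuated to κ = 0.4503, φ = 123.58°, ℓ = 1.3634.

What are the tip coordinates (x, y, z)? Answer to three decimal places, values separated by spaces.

θ = κ·ℓ = 0.4503 × 1.3634 = 0.61394 rad
ρ = (1 − cos θ)/κ = (1 − 0.81739)/0.4503 = 0.40554
z = sin θ / κ = 0.57609/0.4503 = 1.27935
x = ρ cos φ = 0.40554 × cos(123.58°) = -0.22430
y = ρ sin φ = 0.40554 × sin(123.58°) = 0.33786

-0.224 0.338 1.279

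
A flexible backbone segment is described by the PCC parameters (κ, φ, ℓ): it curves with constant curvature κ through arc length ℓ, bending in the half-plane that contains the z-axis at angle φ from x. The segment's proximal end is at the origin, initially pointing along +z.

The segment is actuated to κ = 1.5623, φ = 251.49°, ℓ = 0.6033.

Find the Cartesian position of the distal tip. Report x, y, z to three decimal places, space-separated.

-0.084 -0.250 0.518

θ = κ·ℓ = 1.5623 × 0.6033 = 0.94254 rad
ρ = (1 − cos θ)/κ = (1 − 0.58774)/1.5623 = 0.26388
z = sin θ / κ = 0.80905/1.5623 = 0.51786
x = ρ cos φ = 0.26388 × cos(251.49°) = -0.08377
y = ρ sin φ = 0.26388 × sin(251.49°) = -0.25023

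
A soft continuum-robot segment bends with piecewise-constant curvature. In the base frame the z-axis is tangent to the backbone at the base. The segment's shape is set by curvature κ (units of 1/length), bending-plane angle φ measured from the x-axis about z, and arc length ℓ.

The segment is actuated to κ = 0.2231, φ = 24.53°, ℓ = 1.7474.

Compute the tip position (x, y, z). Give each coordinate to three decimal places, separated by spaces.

0.306 0.140 1.703

θ = κ·ℓ = 0.2231 × 1.7474 = 0.38984 rad
ρ = (1 − cos θ)/κ = (1 − 0.92497)/0.2231 = 0.33632
z = sin θ / κ = 0.38004/0.2231 = 1.70347
x = ρ cos φ = 0.33632 × cos(24.53°) = 0.30596
y = ρ sin φ = 0.33632 × sin(24.53°) = 0.13963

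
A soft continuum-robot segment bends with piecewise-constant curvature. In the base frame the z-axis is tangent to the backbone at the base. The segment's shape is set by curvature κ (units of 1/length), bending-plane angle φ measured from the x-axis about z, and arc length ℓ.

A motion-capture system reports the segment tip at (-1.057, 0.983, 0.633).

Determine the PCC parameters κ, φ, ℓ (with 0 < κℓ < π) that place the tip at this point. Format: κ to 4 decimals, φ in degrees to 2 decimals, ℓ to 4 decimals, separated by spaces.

1.1621 137.08 1.9921

ρ = √(x²+y²) = √(-1.057² + 0.983²) = 1.44345
φ = atan2(y, x) mod 360° = atan2(0.983, -1.057) = 137.0775°
|p|² = ρ² + z² = 1.44345² + 0.633² = 2.48423
κ = 2ρ / |p|² = 2×1.44345 / 2.48423 = 1.16209
θ = 2·atan2(ρ, z) = 2·atan2(1.44345, 0.633) = 2.31504 rad
ℓ = θ/κ = 2.31504/1.16209 = 1.99213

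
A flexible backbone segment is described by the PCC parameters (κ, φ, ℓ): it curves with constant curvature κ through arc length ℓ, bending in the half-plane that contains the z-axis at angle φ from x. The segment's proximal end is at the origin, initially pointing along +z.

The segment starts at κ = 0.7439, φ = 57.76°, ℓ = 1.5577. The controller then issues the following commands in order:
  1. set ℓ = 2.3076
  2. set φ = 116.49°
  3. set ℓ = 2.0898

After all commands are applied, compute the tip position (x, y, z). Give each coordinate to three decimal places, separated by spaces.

-0.590 1.184 1.344

initial: κ=0.7439, φ=57.76°, ℓ=1.5577
cmd 1: set ℓ=2.3076 → (κ,φ,ℓ)=(0.7439,57.76°,2.3076) → tip=(0.8213,1.3022,1.3300)
cmd 2: set φ=116.49° → (κ,φ,ℓ)=(0.7439,116.49°,2.3076) → tip=(-0.6867,1.3780,1.3300)
cmd 3: set ℓ=2.0898 → (κ,φ,ℓ)=(0.7439,116.49°,2.0898) → tip=(-0.5899,1.1837,1.3441)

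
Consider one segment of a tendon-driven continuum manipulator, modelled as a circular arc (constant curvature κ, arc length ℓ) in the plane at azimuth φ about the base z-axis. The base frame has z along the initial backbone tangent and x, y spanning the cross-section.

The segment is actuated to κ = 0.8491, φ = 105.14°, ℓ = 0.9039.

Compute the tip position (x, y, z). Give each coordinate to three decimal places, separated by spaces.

-0.086 0.319 0.818

θ = κ·ℓ = 0.8491 × 0.9039 = 0.76750 rad
ρ = (1 − cos θ)/κ = (1 − 0.71965)/0.8491 = 0.33018
z = sin θ / κ = 0.69434/0.8491 = 0.81774
x = ρ cos φ = 0.33018 × cos(105.14°) = -0.08623
y = ρ sin φ = 0.33018 × sin(105.14°) = 0.31872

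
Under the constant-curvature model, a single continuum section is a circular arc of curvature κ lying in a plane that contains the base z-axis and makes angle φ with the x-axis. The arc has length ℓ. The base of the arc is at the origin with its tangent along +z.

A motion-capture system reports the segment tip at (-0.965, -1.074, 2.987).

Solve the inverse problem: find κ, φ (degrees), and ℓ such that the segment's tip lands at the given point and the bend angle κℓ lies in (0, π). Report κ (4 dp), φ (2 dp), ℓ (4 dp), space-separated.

0.2624 228.06 3.4325

ρ = √(x²+y²) = √(-0.965² + -1.074²) = 1.44385
φ = atan2(y, x) mod 360° = atan2(-1.074, -0.965) = 228.0600°
|p|² = ρ² + z² = 1.44385² + 2.987² = 11.00687
κ = 2ρ / |p|² = 2×1.44385 / 11.00687 = 0.26235
θ = 2·atan2(ρ, z) = 2·atan2(1.44385, 2.987) = 0.90052 rad
ℓ = θ/κ = 0.90052/0.26235 = 3.43247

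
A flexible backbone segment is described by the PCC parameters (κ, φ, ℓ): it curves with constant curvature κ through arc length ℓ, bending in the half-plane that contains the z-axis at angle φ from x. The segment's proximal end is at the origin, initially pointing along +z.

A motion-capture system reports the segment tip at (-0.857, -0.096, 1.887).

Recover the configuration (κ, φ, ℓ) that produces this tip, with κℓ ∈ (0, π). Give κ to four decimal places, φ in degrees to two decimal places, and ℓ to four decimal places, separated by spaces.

0.4007 186.39 2.1396

ρ = √(x²+y²) = √(-0.857² + -0.096²) = 0.86236
φ = atan2(y, x) mod 360° = atan2(-0.096, -0.857) = 186.3916°
|p|² = ρ² + z² = 0.86236² + 1.887² = 4.30443
κ = 2ρ / |p|² = 2×0.86236 / 4.30443 = 0.40068
θ = 2·atan2(ρ, z) = 2·atan2(0.86236, 1.887) = 0.85732 rad
ℓ = θ/κ = 0.85732/0.40068 = 2.13964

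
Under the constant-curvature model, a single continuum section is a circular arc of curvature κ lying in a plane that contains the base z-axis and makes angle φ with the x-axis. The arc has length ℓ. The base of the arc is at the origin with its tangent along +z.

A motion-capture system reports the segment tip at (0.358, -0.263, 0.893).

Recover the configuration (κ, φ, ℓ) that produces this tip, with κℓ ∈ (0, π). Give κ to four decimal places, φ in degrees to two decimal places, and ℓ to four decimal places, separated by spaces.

0.8931 323.70 1.0337

ρ = √(x²+y²) = √(0.358² + -0.263²) = 0.44422
φ = atan2(y, x) mod 360° = atan2(-0.263, 0.358) = 323.6976°
|p|² = ρ² + z² = 0.44422² + 0.893² = 0.99478
κ = 2ρ / |p|² = 2×0.44422 / 0.99478 = 0.89310
θ = 2·atan2(ρ, z) = 2·atan2(0.44422, 0.893) = 0.92321 rad
ℓ = θ/κ = 0.92321/0.89310 = 1.03371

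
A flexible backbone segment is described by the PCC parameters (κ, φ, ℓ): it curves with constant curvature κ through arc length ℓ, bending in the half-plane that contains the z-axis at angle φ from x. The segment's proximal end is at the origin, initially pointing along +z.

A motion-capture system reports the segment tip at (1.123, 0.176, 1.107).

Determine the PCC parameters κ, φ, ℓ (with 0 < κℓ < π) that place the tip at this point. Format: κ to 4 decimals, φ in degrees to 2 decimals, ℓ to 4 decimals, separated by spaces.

0.9030 8.91 1.7688

ρ = √(x²+y²) = √(1.123² + 0.176²) = 1.13671
φ = atan2(y, x) mod 360° = atan2(0.176, 1.123) = 8.9071°
|p|² = ρ² + z² = 1.13671² + 1.107² = 2.51755
κ = 2ρ / |p|² = 2×1.13671 / 2.51755 = 0.90303
θ = 2·atan2(ρ, z) = 2·atan2(1.13671, 1.107) = 1.59728 rad
ℓ = θ/κ = 1.59728/0.90303 = 1.76880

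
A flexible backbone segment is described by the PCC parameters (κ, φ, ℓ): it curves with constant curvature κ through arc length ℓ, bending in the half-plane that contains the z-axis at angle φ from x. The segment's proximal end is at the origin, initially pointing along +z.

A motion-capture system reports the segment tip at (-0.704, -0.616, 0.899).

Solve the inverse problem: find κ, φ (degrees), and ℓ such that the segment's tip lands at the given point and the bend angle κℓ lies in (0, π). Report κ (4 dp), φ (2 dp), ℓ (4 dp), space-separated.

1.1115 221.19 1.4490

ρ = √(x²+y²) = √(-0.704² + -0.616²) = 0.93545
φ = atan2(y, x) mod 360° = atan2(-0.616, -0.704) = 221.1859°
|p|² = ρ² + z² = 0.93545² + 0.899² = 1.68327
κ = 2ρ / |p|² = 2×0.93545 / 1.68327 = 1.11147
θ = 2·atan2(ρ, z) = 2·atan2(0.93545, 0.899) = 1.61053 rad
ℓ = θ/κ = 1.61053/1.11147 = 1.44901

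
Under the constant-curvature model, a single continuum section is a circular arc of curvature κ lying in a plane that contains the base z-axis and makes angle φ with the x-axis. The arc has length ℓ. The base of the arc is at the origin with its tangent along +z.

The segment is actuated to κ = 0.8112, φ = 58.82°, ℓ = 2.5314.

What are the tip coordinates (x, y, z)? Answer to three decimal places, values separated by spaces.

0.934 1.544 1.092

θ = κ·ℓ = 0.8112 × 2.5314 = 2.05347 rad
ρ = (1 − cos θ)/κ = (1 − -0.46415)/0.8112 = 1.80492
z = sin θ / κ = 0.88576/0.8112 = 1.09191
x = ρ cos φ = 1.80492 × cos(58.82°) = 0.93446
y = ρ sin φ = 1.80492 × sin(58.82°) = 1.54419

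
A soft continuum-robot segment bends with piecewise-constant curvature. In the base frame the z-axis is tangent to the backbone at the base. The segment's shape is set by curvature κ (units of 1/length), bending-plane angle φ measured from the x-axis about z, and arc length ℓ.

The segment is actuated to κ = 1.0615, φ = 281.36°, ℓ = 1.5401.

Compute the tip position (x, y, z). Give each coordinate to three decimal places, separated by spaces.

θ = κ·ℓ = 1.0615 × 1.5401 = 1.63482 rad
ρ = (1 − cos θ)/κ = (1 − -0.06398)/1.0615 = 1.00233
z = sin θ / κ = 0.99795/1.0615 = 0.94013
x = ρ cos φ = 1.00233 × cos(281.36°) = 0.19743
y = ρ sin φ = 1.00233 × sin(281.36°) = -0.98270

0.197 -0.983 0.940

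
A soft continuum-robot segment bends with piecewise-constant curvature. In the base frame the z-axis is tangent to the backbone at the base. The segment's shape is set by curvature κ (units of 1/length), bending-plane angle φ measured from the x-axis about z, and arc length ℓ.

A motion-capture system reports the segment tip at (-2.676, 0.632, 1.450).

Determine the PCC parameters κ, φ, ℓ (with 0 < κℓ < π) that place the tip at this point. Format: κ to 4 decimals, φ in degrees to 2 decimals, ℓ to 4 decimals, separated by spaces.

ρ = √(x²+y²) = √(-2.676² + 0.632²) = 2.74962
φ = atan2(y, x) mod 360° = atan2(0.632, -2.676) = 166.7118°
|p|² = ρ² + z² = 2.74962² + 1.450² = 9.66290
κ = 2ρ / |p|² = 2×2.74962 / 9.66290 = 0.56911
θ = 2·atan2(ρ, z) = 2·atan2(2.74962, 1.450) = 2.17102 rad
ℓ = θ/κ = 2.17102/0.56911 = 3.81478

0.5691 166.71 3.8148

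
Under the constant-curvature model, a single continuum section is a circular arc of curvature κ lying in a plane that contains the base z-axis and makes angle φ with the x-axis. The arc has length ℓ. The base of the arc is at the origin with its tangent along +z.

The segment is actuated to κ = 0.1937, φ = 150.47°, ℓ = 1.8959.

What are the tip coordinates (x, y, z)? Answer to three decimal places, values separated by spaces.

-0.300 0.170 1.854

θ = κ·ℓ = 0.1937 × 1.8959 = 0.36724 rad
ρ = (1 − cos θ)/κ = (1 − 0.93332)/0.1937 = 0.34423
z = sin θ / κ = 0.35904/0.1937 = 1.85357
x = ρ cos φ = 0.34423 × cos(150.47°) = -0.29951
y = ρ sin φ = 0.34423 × sin(150.47°) = 0.16966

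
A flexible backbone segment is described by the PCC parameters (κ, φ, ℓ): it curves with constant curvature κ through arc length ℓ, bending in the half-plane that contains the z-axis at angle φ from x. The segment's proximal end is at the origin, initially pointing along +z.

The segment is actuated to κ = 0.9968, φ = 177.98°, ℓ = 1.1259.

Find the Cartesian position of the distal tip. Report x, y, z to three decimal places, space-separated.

-0.568 0.020 0.904

θ = κ·ℓ = 0.9968 × 1.1259 = 1.12230 rad
ρ = (1 − cos θ)/κ = (1 − 0.43361)/0.9968 = 0.56820
z = sin θ / κ = 0.90110/0.9968 = 0.90399
x = ρ cos φ = 0.56820 × cos(177.98°) = -0.56785
y = ρ sin φ = 0.56820 × sin(177.98°) = 0.02003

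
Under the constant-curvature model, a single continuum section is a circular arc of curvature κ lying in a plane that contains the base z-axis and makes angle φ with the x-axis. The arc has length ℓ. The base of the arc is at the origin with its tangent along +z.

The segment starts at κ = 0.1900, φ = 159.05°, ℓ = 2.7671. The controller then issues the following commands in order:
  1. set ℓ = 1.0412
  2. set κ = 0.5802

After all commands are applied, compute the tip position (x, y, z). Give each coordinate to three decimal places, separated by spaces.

-0.285 0.109 0.979

initial: κ=0.1900, φ=159.05°, ℓ=2.7671
cmd 1: set ℓ=1.0412 → (κ,φ,ℓ)=(0.1900,159.05°,1.0412) → tip=(-0.0959,0.0367,1.0344)
cmd 2: set κ=0.5802 → (κ,φ,ℓ)=(0.5802,159.05°,1.0412) → tip=(-0.2849,0.1091,0.9790)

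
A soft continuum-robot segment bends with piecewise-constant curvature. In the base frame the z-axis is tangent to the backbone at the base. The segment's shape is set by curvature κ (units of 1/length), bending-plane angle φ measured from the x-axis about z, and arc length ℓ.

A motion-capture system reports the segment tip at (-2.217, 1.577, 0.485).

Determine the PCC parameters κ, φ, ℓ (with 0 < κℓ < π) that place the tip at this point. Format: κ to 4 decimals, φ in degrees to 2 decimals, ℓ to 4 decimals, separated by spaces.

0.7125 144.57 3.9142

ρ = √(x²+y²) = √(-2.217² + 1.577²) = 2.72066
φ = atan2(y, x) mod 360° = atan2(1.577, -2.217) = 144.5749°
|p|² = ρ² + z² = 2.72066² + 0.485² = 7.63724
κ = 2ρ / |p|² = 2×2.72066 / 7.63724 = 0.71247
θ = 2·atan2(ρ, z) = 2·atan2(2.72066, 0.485) = 2.78877 rad
ℓ = θ/κ = 2.78877/0.71247 = 3.91421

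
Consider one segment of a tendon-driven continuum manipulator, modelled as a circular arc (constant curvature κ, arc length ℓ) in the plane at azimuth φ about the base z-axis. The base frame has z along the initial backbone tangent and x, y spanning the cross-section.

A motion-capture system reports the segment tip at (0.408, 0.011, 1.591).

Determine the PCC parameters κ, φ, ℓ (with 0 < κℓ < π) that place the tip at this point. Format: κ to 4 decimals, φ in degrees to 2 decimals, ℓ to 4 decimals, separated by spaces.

ρ = √(x²+y²) = √(0.408² + 0.011²) = 0.40815
φ = atan2(y, x) mod 360° = atan2(0.011, 0.408) = 1.5444°
|p|² = ρ² + z² = 0.40815² + 1.591² = 2.69787
κ = 2ρ / |p|² = 2×0.40815 / 2.69787 = 0.30257
θ = 2·atan2(ρ, z) = 2·atan2(0.40815, 1.591) = 0.50224 rad
ℓ = θ/κ = 0.50224/0.30257 = 1.65991

0.3026 1.54 1.6599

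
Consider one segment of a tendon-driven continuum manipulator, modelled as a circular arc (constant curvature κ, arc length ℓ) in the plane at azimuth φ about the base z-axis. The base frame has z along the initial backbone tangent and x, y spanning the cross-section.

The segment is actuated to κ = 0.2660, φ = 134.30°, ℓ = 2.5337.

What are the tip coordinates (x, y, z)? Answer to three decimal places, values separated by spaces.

θ = κ·ℓ = 0.2660 × 2.5337 = 0.67396 rad
ρ = (1 − cos θ)/κ = (1 − 0.78135)/0.2660 = 0.82198
z = sin θ / κ = 0.62409/0.2660 = 2.34620
x = ρ cos φ = 0.82198 × cos(134.30°) = -0.57408
y = ρ sin φ = 0.82198 × sin(134.30°) = 0.58828

-0.574 0.588 2.346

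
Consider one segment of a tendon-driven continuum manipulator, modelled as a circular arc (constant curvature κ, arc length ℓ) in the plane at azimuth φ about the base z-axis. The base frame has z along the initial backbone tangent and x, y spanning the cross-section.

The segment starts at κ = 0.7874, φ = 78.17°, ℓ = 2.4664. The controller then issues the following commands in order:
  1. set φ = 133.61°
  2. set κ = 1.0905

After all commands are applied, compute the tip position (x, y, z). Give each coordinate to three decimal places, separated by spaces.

initial: κ=0.7874, φ=78.17°, ℓ=2.4664
cmd 1: set φ=133.61° → (κ,φ,ℓ)=(0.7874,133.61°,2.4664) → tip=(-1.1938,1.2531,1.1835)
cmd 2: set κ=1.0905 → (κ,φ,ℓ)=(1.0905,133.61°,2.4664) → tip=(-1.2015,1.2613,0.4005)

-1.201 1.261 0.401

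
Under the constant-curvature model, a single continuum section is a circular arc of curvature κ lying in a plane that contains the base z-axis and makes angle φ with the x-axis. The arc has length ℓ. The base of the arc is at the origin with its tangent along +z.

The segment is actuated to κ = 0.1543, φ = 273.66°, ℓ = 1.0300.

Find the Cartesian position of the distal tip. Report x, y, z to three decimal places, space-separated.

0.005 -0.082 1.026

θ = κ·ℓ = 0.1543 × 1.0300 = 0.15893 rad
ρ = (1 − cos θ)/κ = (1 − 0.98740)/0.1543 = 0.08168
z = sin θ / κ = 0.15826/0.1543 = 1.02567
x = ρ cos φ = 0.08168 × cos(273.66°) = 0.00521
y = ρ sin φ = 0.08168 × sin(273.66°) = -0.08151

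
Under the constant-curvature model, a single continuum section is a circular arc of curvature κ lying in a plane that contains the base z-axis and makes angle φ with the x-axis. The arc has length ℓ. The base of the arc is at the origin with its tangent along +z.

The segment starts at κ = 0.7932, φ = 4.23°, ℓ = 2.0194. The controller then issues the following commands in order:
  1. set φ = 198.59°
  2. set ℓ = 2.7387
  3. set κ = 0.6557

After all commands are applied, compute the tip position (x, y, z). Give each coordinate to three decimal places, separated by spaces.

-1.768 -0.595 1.487

initial: κ=0.7932, φ=4.23°, ℓ=2.0194
cmd 1: set φ=198.59° → (κ,φ,ℓ)=(0.7932,198.59°,2.0194) → tip=(-1.2320,-0.4144,1.2601)
cmd 2: set ℓ=2.7387 → (κ,φ,ℓ)=(0.7932,198.59°,2.7387) → tip=(-1.8712,-0.6294,1.0394)
cmd 3: set κ=0.6557 → (κ,φ,ℓ)=(0.6557,198.59°,2.7387) → tip=(-1.7680,-0.5946,1.4867)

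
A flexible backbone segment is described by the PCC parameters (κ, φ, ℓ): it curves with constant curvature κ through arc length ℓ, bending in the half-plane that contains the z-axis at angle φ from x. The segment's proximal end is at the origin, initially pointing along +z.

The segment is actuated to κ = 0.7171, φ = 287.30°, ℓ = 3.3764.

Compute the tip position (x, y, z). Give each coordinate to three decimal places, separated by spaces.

0.726 -2.332 0.920

θ = κ·ℓ = 0.7171 × 3.3764 = 2.42122 rad
ρ = (1 − cos θ)/κ = (1 − -0.75156)/0.7171 = 2.44256
z = sin θ / κ = 0.65967/0.7171 = 0.91991
x = ρ cos φ = 2.44256 × cos(287.30°) = 0.72636
y = ρ sin φ = 2.44256 × sin(287.30°) = -2.33206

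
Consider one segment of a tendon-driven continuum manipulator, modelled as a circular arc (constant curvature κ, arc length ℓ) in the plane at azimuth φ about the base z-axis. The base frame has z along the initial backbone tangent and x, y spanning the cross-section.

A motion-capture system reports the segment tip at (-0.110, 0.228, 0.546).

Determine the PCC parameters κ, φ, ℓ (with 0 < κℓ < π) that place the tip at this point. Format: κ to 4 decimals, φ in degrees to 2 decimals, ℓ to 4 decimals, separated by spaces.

ρ = √(x²+y²) = √(-0.110² + 0.228²) = 0.25315
φ = atan2(y, x) mod 360° = atan2(0.228, -0.110) = 115.7553°
|p|² = ρ² + z² = 0.25315² + 0.546² = 0.36220
κ = 2ρ / |p|² = 2×0.25315 / 0.36220 = 1.39784
θ = 2·atan2(ρ, z) = 2·atan2(0.25315, 0.546) = 0.86828 rad
ℓ = θ/κ = 0.86828/1.39784 = 0.62116

1.3978 115.76 0.6212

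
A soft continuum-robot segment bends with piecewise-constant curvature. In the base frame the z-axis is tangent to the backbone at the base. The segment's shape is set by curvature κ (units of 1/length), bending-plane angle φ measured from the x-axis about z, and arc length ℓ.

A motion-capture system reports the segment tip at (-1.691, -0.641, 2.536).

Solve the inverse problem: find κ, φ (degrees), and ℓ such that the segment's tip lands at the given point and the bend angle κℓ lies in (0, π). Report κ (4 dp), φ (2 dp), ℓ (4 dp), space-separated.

0.3728 200.76 3.3232

ρ = √(x²+y²) = √(-1.691² + -0.641²) = 1.80841
φ = atan2(y, x) mod 360° = atan2(-0.641, -1.691) = 200.7600°
|p|² = ρ² + z² = 1.80841² + 2.536² = 9.70166
κ = 2ρ / |p|² = 2×1.80841 / 9.70166 = 0.37281
θ = 2·atan2(ρ, z) = 2·atan2(1.80841, 2.536) = 1.23892 rad
ℓ = θ/κ = 1.23892/0.37281 = 3.32325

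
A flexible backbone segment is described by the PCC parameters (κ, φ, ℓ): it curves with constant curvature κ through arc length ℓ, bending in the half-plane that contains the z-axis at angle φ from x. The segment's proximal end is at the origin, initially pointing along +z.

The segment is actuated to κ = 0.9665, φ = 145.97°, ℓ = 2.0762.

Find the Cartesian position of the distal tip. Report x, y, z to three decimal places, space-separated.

-1.219 0.823 0.938

θ = κ·ℓ = 0.9665 × 2.0762 = 2.00665 rad
ρ = (1 − cos θ)/κ = (1 − -0.42218)/0.9665 = 1.47148
z = sin θ / κ = 0.90651/0.9665 = 0.93793
x = ρ cos φ = 1.47148 × cos(145.97°) = -1.21948
y = ρ sin φ = 1.47148 × sin(145.97°) = 0.82348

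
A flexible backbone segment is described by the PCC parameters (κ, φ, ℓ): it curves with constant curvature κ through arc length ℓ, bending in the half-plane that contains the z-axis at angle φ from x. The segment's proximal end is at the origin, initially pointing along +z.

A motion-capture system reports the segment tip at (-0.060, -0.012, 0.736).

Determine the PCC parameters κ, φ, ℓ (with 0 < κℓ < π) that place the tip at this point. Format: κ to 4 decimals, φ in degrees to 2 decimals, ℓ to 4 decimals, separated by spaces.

ρ = √(x²+y²) = √(-0.060² + -0.012²) = 0.06119
φ = atan2(y, x) mod 360° = atan2(-0.012, -0.060) = 191.3099°
|p|² = ρ² + z² = 0.06119² + 0.736² = 0.54544
κ = 2ρ / |p|² = 2×0.06119 / 0.54544 = 0.22436
θ = 2·atan2(ρ, z) = 2·atan2(0.06119, 0.736) = 0.16589 rad
ℓ = θ/κ = 0.16589/0.22436 = 0.73939

0.2244 191.31 0.7394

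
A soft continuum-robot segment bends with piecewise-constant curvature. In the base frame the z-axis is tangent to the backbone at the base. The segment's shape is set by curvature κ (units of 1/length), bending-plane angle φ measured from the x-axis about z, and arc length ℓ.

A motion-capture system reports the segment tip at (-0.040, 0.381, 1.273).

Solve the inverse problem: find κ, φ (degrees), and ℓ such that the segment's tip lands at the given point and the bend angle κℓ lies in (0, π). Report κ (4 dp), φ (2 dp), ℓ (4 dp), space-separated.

0.4335 95.99 1.3485

ρ = √(x²+y²) = √(-0.040² + 0.381²) = 0.38309
φ = atan2(y, x) mod 360° = atan2(0.381, -0.040) = 95.9933°
|p|² = ρ² + z² = 0.38309² + 1.273² = 1.76729
κ = 2ρ / |p|² = 2×0.38309 / 1.76729 = 0.43354
θ = 2·atan2(ρ, z) = 2·atan2(0.38309, 1.273) = 0.58463 rad
ℓ = θ/κ = 0.58463/0.43354 = 1.34852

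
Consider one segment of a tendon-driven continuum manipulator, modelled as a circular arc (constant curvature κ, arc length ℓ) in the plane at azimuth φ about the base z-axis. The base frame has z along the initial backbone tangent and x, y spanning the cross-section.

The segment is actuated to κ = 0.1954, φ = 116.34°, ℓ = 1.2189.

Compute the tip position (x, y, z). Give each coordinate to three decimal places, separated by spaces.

-0.064 0.129 1.207

θ = κ·ℓ = 0.1954 × 1.2189 = 0.23817 rad
ρ = (1 − cos θ)/κ = (1 − 0.97177)/0.1954 = 0.14447
z = sin θ / κ = 0.23593/0.1954 = 1.20741
x = ρ cos φ = 0.14447 × cos(116.34°) = -0.06410
y = ρ sin φ = 0.14447 × sin(116.34°) = 0.12947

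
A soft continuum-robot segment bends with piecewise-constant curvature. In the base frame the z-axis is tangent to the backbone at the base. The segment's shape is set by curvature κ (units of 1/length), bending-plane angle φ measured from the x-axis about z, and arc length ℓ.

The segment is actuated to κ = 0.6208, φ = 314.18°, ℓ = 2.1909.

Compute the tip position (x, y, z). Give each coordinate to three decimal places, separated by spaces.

θ = κ·ℓ = 0.6208 × 2.1909 = 1.36011 rad
ρ = (1 − cos θ)/κ = (1 − 0.20913)/0.6208 = 1.27395
z = sin θ / κ = 0.97789/0.6208 = 1.57521
x = ρ cos φ = 1.27395 × cos(314.18°) = 0.88784
y = ρ sin φ = 1.27395 × sin(314.18°) = -0.91362

0.888 -0.914 1.575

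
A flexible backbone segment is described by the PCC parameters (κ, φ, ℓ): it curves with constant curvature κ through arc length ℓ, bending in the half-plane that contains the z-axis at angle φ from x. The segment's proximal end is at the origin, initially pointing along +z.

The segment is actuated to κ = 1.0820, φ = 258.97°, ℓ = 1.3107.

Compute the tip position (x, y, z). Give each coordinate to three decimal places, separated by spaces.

-0.150 -0.769 0.913

θ = κ·ℓ = 1.0820 × 1.3107 = 1.41818 rad
ρ = (1 − cos θ)/κ = (1 − 0.15203)/1.0820 = 0.78371
z = sin θ / κ = 0.98838/1.0820 = 0.91347
x = ρ cos φ = 0.78371 × cos(258.97°) = -0.14994
y = ρ sin φ = 0.78371 × sin(258.97°) = -0.76923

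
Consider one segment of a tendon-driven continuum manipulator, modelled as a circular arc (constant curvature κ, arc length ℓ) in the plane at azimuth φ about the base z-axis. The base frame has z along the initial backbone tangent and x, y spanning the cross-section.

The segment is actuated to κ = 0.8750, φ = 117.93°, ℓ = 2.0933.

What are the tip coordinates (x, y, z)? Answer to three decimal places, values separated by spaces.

-0.673 1.270 1.104

θ = κ·ℓ = 0.8750 × 2.0933 = 1.83164 rad
ρ = (1 − cos θ)/κ = (1 − -0.25789)/0.8750 = 1.43759
z = sin θ / κ = 0.96617/0.8750 = 1.10420
x = ρ cos φ = 1.43759 × cos(117.93°) = -0.67336
y = ρ sin φ = 1.43759 × sin(117.93°) = 1.27014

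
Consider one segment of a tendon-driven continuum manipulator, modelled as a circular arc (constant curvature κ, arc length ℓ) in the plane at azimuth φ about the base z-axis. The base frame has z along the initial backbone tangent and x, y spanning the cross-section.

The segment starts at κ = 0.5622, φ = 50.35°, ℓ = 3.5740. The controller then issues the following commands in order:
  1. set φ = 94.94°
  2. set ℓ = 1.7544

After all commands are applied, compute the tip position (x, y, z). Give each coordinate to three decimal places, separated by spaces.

initial: κ=0.5622, φ=50.35°, ℓ=3.5740
cmd 1: set φ=94.94° → (κ,φ,ℓ)=(0.5622,94.94°,3.5740) → tip=(-0.2182,2.5245,1.6104)
cmd 2: set ℓ=1.7544 → (κ,φ,ℓ)=(0.5622,94.94°,1.7544) → tip=(-0.0687,0.7943,1.4835)

-0.069 0.794 1.483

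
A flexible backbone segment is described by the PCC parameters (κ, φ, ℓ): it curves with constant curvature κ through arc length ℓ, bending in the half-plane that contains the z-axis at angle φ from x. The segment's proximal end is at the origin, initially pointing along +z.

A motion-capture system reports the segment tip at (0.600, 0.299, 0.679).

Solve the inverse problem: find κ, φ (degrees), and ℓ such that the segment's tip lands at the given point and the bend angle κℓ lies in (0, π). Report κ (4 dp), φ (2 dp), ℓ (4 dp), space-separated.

ρ = √(x²+y²) = √(0.600² + 0.299²) = 0.67037
φ = atan2(y, x) mod 360° = atan2(0.299, 0.600) = 26.4886°
|p|² = ρ² + z² = 0.67037² + 0.679² = 0.91044
κ = 2ρ / |p|² = 2×0.67037 / 0.91044 = 1.47263
θ = 2·atan2(ρ, z) = 2·atan2(0.67037, 0.679) = 1.55801 rad
ℓ = θ/κ = 1.55801/1.47263 = 1.05798

1.4726 26.49 1.0580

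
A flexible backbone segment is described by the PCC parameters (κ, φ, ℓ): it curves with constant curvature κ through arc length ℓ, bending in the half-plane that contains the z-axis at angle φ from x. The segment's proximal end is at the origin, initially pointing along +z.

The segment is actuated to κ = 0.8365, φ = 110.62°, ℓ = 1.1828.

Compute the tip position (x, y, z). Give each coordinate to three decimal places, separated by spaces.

-0.190 0.504 0.999

θ = κ·ℓ = 0.8365 × 1.1828 = 0.98941 rad
ρ = (1 − cos θ)/κ = (1 − 0.54918)/0.8365 = 0.53893
z = sin θ / κ = 0.83570/0.8365 = 0.99905
x = ρ cos φ = 0.53893 × cos(110.62°) = -0.18980
y = ρ sin φ = 0.53893 × sin(110.62°) = 0.50441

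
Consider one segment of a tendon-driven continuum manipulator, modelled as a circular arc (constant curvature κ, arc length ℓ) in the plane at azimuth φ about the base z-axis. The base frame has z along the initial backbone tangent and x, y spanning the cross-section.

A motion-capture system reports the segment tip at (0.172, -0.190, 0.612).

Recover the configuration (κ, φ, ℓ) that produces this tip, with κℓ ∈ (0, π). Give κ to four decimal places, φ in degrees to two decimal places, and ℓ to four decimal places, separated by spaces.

1.1643 312.15 0.6812

ρ = √(x²+y²) = √(0.172² + -0.190²) = 0.25629
φ = atan2(y, x) mod 360° = atan2(-0.190, 0.172) = 312.1534°
|p|² = ρ² + z² = 0.25629² + 0.612² = 0.44023
κ = 2ρ / |p|² = 2×0.25629 / 0.44023 = 1.16435
θ = 2·atan2(ρ, z) = 2·atan2(0.25629, 0.612) = 0.79317 rad
ℓ = θ/κ = 0.79317/1.16435 = 0.68121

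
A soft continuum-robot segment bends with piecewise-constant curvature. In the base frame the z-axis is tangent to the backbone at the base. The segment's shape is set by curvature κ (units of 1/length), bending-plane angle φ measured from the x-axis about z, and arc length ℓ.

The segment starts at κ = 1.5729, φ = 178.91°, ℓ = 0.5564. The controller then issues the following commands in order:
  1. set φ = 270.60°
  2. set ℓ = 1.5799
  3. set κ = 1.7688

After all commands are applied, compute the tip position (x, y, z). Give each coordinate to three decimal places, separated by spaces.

0.011 -1.097 0.192

initial: κ=1.5729, φ=178.91°, ℓ=0.5564
cmd 1: set φ=270.60° → (κ,φ,ℓ)=(1.5729,270.60°,0.5564) → tip=(0.0024,-0.2283,0.4880)
cmd 2: set ℓ=1.5799 → (κ,φ,ℓ)=(1.5729,270.60°,1.5799) → tip=(0.0119,-1.1393,0.3881)
cmd 3: set κ=1.7688 → (κ,φ,ℓ)=(1.7688,270.60°,1.5799) → tip=(0.0115,-1.0969,0.1923)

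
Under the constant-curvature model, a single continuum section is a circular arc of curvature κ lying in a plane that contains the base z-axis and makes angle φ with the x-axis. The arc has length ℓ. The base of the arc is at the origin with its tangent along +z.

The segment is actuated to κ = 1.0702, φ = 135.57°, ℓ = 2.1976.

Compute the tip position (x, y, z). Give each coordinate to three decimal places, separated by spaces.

θ = κ·ℓ = 1.0702 × 2.1976 = 2.35187 rad
ρ = (1 − cos θ)/κ = (1 − -0.70404)/1.0702 = 1.59227
z = sin θ / κ = 0.71016/1.0702 = 0.66357
x = ρ cos φ = 1.59227 × cos(135.57°) = -1.13705
y = ρ sin φ = 1.59227 × sin(135.57°) = 1.11465

-1.137 1.115 0.664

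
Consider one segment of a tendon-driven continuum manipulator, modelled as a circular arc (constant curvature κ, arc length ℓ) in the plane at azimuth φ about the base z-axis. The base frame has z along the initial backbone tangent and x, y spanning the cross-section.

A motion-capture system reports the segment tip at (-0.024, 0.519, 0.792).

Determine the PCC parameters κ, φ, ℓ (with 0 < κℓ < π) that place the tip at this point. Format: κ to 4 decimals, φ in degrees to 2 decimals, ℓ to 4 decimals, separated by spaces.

1.1582 92.65 1.0026

ρ = √(x²+y²) = √(-0.024² + 0.519²) = 0.51955
φ = atan2(y, x) mod 360° = atan2(0.519, -0.024) = 92.6476°
|p|² = ρ² + z² = 0.51955² + 0.792² = 0.89720
κ = 2ρ / |p|² = 2×0.51955 / 0.89720 = 1.15817
θ = 2·atan2(ρ, z) = 2·atan2(0.51955, 0.792) = 1.16117 rad
ℓ = θ/κ = 1.16117/1.15817 = 1.00259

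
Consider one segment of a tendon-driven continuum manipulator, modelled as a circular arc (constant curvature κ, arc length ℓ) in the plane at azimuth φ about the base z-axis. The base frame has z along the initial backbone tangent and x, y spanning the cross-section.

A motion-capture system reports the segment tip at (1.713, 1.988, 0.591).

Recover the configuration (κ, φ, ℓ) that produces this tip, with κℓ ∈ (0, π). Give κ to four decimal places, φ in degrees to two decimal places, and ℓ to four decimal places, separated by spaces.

ρ = √(x²+y²) = √(1.713² + 1.988²) = 2.62422
φ = atan2(y, x) mod 360° = atan2(1.988, 1.713) = 49.2495°
|p|² = ρ² + z² = 2.62422² + 0.591² = 7.23579
κ = 2ρ / |p|² = 2×2.62422 / 7.23579 = 0.72534
θ = 2·atan2(ρ, z) = 2·atan2(2.62422, 0.591) = 2.69856 rad
ℓ = θ/κ = 2.69856/0.72534 = 3.72040

0.7253 49.25 3.7204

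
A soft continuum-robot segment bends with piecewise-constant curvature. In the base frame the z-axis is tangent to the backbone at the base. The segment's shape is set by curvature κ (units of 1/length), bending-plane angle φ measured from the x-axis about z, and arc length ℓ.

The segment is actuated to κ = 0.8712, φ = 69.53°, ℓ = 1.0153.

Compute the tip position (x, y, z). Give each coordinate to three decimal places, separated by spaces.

θ = κ·ℓ = 0.8712 × 1.0153 = 0.88453 rad
ρ = (1 − cos θ)/κ = (1 − 0.63365)/0.8712 = 0.42051
z = sin θ / κ = 0.77362/0.8712 = 0.88799
x = ρ cos φ = 0.42051 × cos(69.53°) = 0.14706
y = ρ sin φ = 0.42051 × sin(69.53°) = 0.39395

0.147 0.394 0.888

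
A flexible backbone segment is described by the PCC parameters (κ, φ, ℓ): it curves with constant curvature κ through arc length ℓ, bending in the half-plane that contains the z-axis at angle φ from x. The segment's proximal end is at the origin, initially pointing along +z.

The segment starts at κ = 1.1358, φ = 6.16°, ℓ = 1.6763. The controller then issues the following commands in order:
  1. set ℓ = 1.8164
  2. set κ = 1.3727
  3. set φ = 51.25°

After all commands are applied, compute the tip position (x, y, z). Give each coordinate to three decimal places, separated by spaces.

0.819 1.021 0.440

initial: κ=1.1358, φ=6.16°, ℓ=1.6763
cmd 1: set ℓ=1.8164 → (κ,φ,ℓ)=(1.1358,6.16°,1.8164) → tip=(1.2891,0.1391,0.7759)
cmd 2: set κ=1.3727 → (κ,φ,ℓ)=(1.3727,6.16°,1.8164) → tip=(1.3017,0.1405,0.4398)
cmd 3: set φ=51.25° → (κ,φ,ℓ)=(1.3727,51.25°,1.8164) → tip=(0.8195,1.0210,0.4398)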